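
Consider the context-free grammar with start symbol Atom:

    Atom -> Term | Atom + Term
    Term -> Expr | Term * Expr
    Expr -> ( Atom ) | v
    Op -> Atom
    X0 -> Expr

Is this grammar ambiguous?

Only Atom, Term, Expr are reachable from Atom; ignoring the rest: This is a standard precedence ladder (Atom over Term over Expr), with each level left-recursive on its own operator ('+' at Atom, '*' at Term). That structure is LR(1), hence unambiguous.

Unambiguous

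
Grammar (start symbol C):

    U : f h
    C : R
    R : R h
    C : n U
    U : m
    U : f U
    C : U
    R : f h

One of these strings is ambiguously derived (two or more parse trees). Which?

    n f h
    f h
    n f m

n f h: 1 tree
f h: 2 trees
n f m: 1 tree

f h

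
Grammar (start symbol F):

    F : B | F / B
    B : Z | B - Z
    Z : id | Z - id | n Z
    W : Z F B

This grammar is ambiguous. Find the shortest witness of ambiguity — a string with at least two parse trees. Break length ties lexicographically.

length 1: no string has ≥2 trees
length 2: no string has ≥2 trees
length 3: id - id has 2 parse trees

Two derivations of id - id:
  F ⇒ B ⇒ Z ⇒ Z - id ⇒ id - id
  F ⇒ B ⇒ B - Z ⇒ Z - Z ⇒ id - Z ⇒ id - id

id - id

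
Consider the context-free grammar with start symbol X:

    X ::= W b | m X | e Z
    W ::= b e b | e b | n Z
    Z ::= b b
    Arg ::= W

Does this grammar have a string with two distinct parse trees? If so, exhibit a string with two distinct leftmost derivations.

Witness: e b b

Derivation 1: X ⇒ W b ⇒ e b b
Derivation 2: X ⇒ e Z ⇒ e b b

Two distinct leftmost derivations for the same string.

Ambiguous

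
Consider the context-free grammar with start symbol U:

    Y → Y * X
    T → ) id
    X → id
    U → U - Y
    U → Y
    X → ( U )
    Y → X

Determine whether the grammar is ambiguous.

Unambiguous

(T is unreachable from U, so its rules don't affect L(U).) The grammar is stratified — U handles '-' (left-recursive), Y handles '*', X atoms. Each operator has a fixed associativity and precedence level, so every string has one parse.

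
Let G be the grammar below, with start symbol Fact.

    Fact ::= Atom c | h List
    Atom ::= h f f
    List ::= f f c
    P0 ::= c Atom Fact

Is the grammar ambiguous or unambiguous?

Witness: h f f c

Derivation 1: Fact ⇒ Atom c ⇒ h f f c
Derivation 2: Fact ⇒ h List ⇒ h f f c

Two distinct leftmost derivations for the same string.

Ambiguous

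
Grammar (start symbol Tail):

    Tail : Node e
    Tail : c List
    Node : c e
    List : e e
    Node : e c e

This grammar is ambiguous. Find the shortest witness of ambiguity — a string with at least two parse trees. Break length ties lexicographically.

c e e

length 3: c e e has 2 parse trees

Two derivations of c e e:
  Tail ⇒ Node e ⇒ c e e
  Tail ⇒ c List ⇒ c e e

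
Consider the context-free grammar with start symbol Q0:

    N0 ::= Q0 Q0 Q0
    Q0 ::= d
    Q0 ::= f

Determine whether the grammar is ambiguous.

Unambiguous

(N0 is unreachable from Q0, so its rules don't affect L(Q0).) Restricted to the reachable nonterminals, every rule has the form A → t or A → t B, and no two rules for the same A share a first terminal. The grammar encodes a DFA — one run per string.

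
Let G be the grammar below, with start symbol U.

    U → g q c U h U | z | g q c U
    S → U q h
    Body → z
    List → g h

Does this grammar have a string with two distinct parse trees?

Witness: g q c g q c z h z

Derivation 1: U ⇒ g q c U h U ⇒ g q c g q c U h U ⇒ g q c g q c z h U ⇒ g q c g q c z h z
Derivation 2: U ⇒ g q c U ⇒ g q c g q c U h U ⇒ g q c g q c z h U ⇒ g q c g q c z h z

Two distinct leftmost derivations for the same string.

Ambiguous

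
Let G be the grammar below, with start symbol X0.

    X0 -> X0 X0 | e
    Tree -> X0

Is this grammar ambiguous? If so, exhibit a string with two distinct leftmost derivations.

Ambiguous

Witness: e e e

Derivation 1: X0 ⇒ X0 X0 ⇒ X0 X0 X0 ⇒ e X0 X0 ⇒ e e X0 ⇒ e e e
Derivation 2: X0 ⇒ X0 X0 ⇒ e X0 ⇒ e X0 X0 ⇒ e e X0 ⇒ e e e

Two distinct leftmost derivations for the same string.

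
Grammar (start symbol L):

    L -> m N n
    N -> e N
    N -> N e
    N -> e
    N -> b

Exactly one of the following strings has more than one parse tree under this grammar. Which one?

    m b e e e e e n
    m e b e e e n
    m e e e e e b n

m b e e e e e n: 1 tree
m e b e e e n: 4 trees
m e e e e e b n: 1 tree

m e b e e e n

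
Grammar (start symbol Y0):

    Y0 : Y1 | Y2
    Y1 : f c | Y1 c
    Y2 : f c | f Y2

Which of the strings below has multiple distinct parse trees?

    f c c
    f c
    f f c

f c

f c c: 1 tree
f c: 2 trees
f f c: 1 tree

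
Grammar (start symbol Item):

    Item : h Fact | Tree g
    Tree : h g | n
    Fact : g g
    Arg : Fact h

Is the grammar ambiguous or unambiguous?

Ambiguous

Witness: h g g

Derivation 1: Item ⇒ h Fact ⇒ h g g
Derivation 2: Item ⇒ Tree g ⇒ h g g

Two distinct leftmost derivations for the same string.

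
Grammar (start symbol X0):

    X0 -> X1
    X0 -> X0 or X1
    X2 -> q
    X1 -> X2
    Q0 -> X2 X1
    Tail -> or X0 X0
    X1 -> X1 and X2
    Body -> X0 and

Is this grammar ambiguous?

Only X0, X1, X2 are reachable from X0; ignoring the rest: This is a standard precedence ladder (X0 over X1 over X2), with each level left-recursive on its own operator ('or' at X0, 'and' at X1). That structure is LR(1), hence unambiguous.

Unambiguous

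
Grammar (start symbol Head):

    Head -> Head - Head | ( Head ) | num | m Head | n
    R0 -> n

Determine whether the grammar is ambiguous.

Ambiguous

Witness: m n - n

Derivation 1: Head ⇒ Head - Head ⇒ m Head - Head ⇒ m n - Head ⇒ m n - n
Derivation 2: Head ⇒ m Head ⇒ m Head - Head ⇒ m n - Head ⇒ m n - n

Two distinct leftmost derivations for the same string.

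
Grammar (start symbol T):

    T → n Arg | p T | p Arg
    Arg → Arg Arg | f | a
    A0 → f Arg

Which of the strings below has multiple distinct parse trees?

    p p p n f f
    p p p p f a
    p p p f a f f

p p p f a f f

p p p n f f: 1 tree
p p p p f a: 1 tree
p p p f a f f: 5 trees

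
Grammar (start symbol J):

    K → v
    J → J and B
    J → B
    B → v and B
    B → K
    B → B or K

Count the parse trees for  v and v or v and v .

3

Parse trees for v and v or v and v:
  [J [J [J [B [K v]]] and [B [B [K v]] or [K v]]] and [B [K v]]]
  [J [J [B v and [B [B [K v]] or [K v]]]] and [B [K v]]]
  [J [J [B [B v and [B [K v]]] or [K v]]] and [B [K v]]]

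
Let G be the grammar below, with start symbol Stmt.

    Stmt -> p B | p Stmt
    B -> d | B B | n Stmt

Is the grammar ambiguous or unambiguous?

Ambiguous

Witness: p d d d

Derivation 1: Stmt ⇒ p B ⇒ p B B ⇒ p d B ⇒ p d B B ⇒ p d d B ⇒ p d d d
Derivation 2: Stmt ⇒ p B ⇒ p B B ⇒ p B B B ⇒ p d B B ⇒ p d d B ⇒ p d d d

Two distinct leftmost derivations for the same string.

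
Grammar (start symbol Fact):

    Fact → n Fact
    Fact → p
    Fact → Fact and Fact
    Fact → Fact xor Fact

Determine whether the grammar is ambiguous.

Ambiguous

Witness: n p and p

Derivation 1: Fact ⇒ n Fact ⇒ n Fact and Fact ⇒ n p and Fact ⇒ n p and p
Derivation 2: Fact ⇒ Fact and Fact ⇒ n Fact and Fact ⇒ n p and Fact ⇒ n p and p

Two distinct leftmost derivations for the same string.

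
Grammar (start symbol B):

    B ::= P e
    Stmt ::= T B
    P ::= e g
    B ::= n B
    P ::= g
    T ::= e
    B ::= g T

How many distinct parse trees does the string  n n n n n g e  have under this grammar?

Parse trees for n n n n n g e:
  [B n [B n [B n [B n [B n [B [P g] e]]]]]]
  [B n [B n [B n [B n [B n [B g [T e]]]]]]]

2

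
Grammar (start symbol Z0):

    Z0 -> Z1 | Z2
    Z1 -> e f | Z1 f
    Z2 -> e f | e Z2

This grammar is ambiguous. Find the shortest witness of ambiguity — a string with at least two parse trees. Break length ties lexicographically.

e f

length 2: e f has 2 parse trees

Two derivations of e f:
  Z0 ⇒ Z1 ⇒ e f
  Z0 ⇒ Z2 ⇒ e f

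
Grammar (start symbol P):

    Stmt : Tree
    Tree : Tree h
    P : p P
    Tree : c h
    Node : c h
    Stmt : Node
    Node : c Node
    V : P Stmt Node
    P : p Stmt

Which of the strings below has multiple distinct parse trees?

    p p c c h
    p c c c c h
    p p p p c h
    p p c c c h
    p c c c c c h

p p p p c h

p p c c h: 1 tree
p c c c c h: 1 tree
p p p p c h: 2 trees
p p c c c h: 1 tree
p c c c c c h: 1 tree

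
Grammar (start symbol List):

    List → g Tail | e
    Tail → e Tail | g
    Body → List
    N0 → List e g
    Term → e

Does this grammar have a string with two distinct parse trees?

Only List, Tail are reachable from List; ignoring the rest: Each reachable nonterminal has at most one production per leading terminal, and all productions are right-linear; the derivation is determined token-by-token.

Unambiguous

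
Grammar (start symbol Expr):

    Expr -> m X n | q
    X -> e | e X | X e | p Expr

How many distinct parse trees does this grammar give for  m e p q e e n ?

Parse trees for m e p q e e n:
  [Expr m [X e [X [X [X p [Expr q]] e] e]] n]
  [Expr m [X [X e [X [X p [Expr q]] e]] e] n]
  [Expr m [X [X [X e [X p [Expr q]]] e] e] n]

3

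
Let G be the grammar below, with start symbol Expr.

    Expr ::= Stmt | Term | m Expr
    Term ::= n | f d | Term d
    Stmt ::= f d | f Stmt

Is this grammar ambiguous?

Ambiguous

Witness: f d

Derivation 1: Expr ⇒ Stmt ⇒ f d
Derivation 2: Expr ⇒ Term ⇒ f d

Two distinct leftmost derivations for the same string.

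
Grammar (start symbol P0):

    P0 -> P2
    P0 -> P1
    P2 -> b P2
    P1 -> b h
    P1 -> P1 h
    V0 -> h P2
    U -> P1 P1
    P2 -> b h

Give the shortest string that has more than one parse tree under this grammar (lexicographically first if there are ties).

length 2: b h has 2 parse trees

Two derivations of b h:
  P0 ⇒ P2 ⇒ b h
  P0 ⇒ P1 ⇒ b h

b h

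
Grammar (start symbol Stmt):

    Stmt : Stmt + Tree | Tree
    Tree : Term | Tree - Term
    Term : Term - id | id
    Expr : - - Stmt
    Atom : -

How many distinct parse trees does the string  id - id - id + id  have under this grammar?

Parse trees for id - id - id + id:
  [Stmt [Stmt [Tree [Term [Term [Term id] - id] - id]]] + [Tree [Term id]]]
  [Stmt [Stmt [Tree [Tree [Term id]] - [Term [Term id] - id]]] + [Tree [Term id]]]
  [Stmt [Stmt [Tree [Tree [Term [Term id] - id]] - [Term id]]] + [Tree [Term id]]]
  [Stmt [Stmt [Tree [Tree [Tree [Term id]] - [Term id]] - [Term id]]] + [Tree [Term id]]]

4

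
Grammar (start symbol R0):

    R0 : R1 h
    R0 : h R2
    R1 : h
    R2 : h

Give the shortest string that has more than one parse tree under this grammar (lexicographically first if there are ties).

length 2: h h has 2 parse trees

Two derivations of h h:
  R0 ⇒ R1 h ⇒ h h
  R0 ⇒ h R2 ⇒ h h

h h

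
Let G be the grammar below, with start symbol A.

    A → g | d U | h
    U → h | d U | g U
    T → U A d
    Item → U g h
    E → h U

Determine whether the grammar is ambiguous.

Unambiguous

Only A, U are reachable from A; ignoring the rest: Restricted to the reachable nonterminals, every rule has the form A → t or A → t B, and no two rules for the same A share a first terminal. The grammar encodes a DFA — one run per string.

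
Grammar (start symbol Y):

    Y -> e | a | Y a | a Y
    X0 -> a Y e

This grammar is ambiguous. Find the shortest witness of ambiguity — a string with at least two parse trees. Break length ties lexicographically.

a a

length 1: no string has ≥2 trees
length 2: a a has 2 parse trees

Two derivations of a a:
  Y ⇒ Y a ⇒ a a
  Y ⇒ a Y ⇒ a a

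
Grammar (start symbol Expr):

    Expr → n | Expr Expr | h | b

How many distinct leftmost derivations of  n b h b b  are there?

14

Parse trees for n b h b b (showing first 6 of 14):
  [Expr [Expr n] [Expr [Expr b] [Expr [Expr h] [Expr [Expr b] [Expr b]]]]]
  [Expr [Expr n] [Expr [Expr b] [Expr [Expr [Expr h] [Expr b]] [Expr b]]]]
  [Expr [Expr n] [Expr [Expr [Expr b] [Expr h]] [Expr [Expr b] [Expr b]]]]
  [Expr [Expr n] [Expr [Expr [Expr b] [Expr [Expr h] [Expr b]]] [Expr b]]]
  [Expr [Expr n] [Expr [Expr [Expr [Expr b] [Expr h]] [Expr b]] [Expr b]]]
  [Expr [Expr [Expr n] [Expr b]] [Expr [Expr h] [Expr [Expr b] [Expr b]]]]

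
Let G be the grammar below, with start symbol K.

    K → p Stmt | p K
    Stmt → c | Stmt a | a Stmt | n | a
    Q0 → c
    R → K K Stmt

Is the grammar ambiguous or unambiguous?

Witness: p a a

Derivation 1: K ⇒ p Stmt ⇒ p Stmt a ⇒ p a a
Derivation 2: K ⇒ p Stmt ⇒ p a Stmt ⇒ p a a

Two distinct leftmost derivations for the same string.

Ambiguous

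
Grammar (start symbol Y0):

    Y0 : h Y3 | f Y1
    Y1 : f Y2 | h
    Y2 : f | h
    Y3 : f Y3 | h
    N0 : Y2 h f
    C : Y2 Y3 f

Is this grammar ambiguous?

Unambiguous

Only Y0, Y1, Y2, Y3 are reachable from Y0; ignoring the rest: Each reachable nonterminal has at most one production per leading terminal, and all productions are right-linear; the derivation is determined token-by-token.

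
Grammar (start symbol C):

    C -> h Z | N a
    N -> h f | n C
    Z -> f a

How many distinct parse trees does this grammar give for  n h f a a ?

2

Parse trees for n h f a a:
  [C [N n [C h [Z f a]]] a]
  [C [N n [C [N h f] a]] a]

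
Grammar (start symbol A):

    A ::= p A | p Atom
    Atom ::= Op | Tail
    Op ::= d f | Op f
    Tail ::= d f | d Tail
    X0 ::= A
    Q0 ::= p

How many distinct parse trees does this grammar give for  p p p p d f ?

2

Parse trees for p p p p d f:
  [A p [A p [A p [A p [Atom [Op d f]]]]]]
  [A p [A p [A p [A p [Atom [Tail d f]]]]]]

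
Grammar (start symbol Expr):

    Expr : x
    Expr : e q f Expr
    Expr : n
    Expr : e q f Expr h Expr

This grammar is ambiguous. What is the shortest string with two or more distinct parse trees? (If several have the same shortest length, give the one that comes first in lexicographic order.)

e q f e q f n h n

length 1: no string has ≥2 trees
length 4: no string has ≥2 trees
length 6: no string has ≥2 trees
length 7: no string has ≥2 trees
length 9: e q f e q f n h n has 2 parse trees

Two derivations of e q f e q f n h n:
  Expr ⇒ e q f Expr ⇒ e q f e q f Expr h Expr ⇒ e q f e q f n h Expr ⇒ e q f e q f n h n
  Expr ⇒ e q f Expr h Expr ⇒ e q f e q f Expr h Expr ⇒ e q f e q f n h Expr ⇒ e q f e q f n h n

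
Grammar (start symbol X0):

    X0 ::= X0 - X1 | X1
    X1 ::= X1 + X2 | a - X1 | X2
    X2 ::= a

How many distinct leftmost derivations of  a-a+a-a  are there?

3

Parse trees for a-a+a-a:
  [X0 [X0 [X0 [X1 [X2 a]]] - [X1 [X1 [X2 a]] + [X2 a]]] - [X1 [X2 a]]]
  [X0 [X0 [X1 [X1 a - [X1 [X2 a]]] + [X2 a]]] - [X1 [X2 a]]]
  [X0 [X0 [X1 a - [X1 [X1 [X2 a]] + [X2 a]]]] - [X1 [X2 a]]]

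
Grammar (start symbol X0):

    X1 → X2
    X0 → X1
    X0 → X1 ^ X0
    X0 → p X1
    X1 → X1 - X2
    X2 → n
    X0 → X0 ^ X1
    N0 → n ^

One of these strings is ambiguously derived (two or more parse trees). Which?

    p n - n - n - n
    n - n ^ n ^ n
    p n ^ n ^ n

p n - n - n - n: 1 tree
n - n ^ n ^ n: 4 trees
p n ^ n ^ n: 1 tree

n - n ^ n ^ n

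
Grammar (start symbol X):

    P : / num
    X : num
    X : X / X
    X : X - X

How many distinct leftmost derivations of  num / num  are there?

1

Parse trees for num / num:
  [X [X num] / [X num]]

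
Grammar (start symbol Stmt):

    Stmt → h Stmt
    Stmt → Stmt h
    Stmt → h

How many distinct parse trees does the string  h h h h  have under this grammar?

Parse trees for h h h h:
  [Stmt h [Stmt h [Stmt h [Stmt h]]]]
  [Stmt h [Stmt h [Stmt [Stmt h] h]]]
  [Stmt h [Stmt [Stmt h [Stmt h]] h]]
  [Stmt h [Stmt [Stmt [Stmt h] h] h]]
  [Stmt [Stmt h [Stmt h [Stmt h]]] h]
  [Stmt [Stmt h [Stmt [Stmt h] h]] h]
  [Stmt [Stmt [Stmt h [Stmt h]] h] h]
  [Stmt [Stmt [Stmt [Stmt h] h] h] h]

8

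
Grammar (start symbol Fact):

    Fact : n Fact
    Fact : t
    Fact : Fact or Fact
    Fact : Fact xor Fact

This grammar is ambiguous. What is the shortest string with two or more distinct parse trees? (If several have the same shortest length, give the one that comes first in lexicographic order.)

length 1: no string has ≥2 trees
length 2: no string has ≥2 trees
length 3: no string has ≥2 trees
length 4: n t or t has 2 parse trees

Two derivations of n t or t:
  Fact ⇒ n Fact ⇒ n Fact or Fact ⇒ n t or Fact ⇒ n t or t
  Fact ⇒ Fact or Fact ⇒ n Fact or Fact ⇒ n t or Fact ⇒ n t or t

n t or t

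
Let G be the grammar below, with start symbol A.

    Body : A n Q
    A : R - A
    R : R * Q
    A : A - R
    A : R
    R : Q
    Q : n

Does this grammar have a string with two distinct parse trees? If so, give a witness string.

Ambiguous

Witness: n - n

Derivation 1: A ⇒ R - A ⇒ Q - A ⇒ n - A ⇒ n - R ⇒ n - Q ⇒ n - n
Derivation 2: A ⇒ A - R ⇒ R - R ⇒ Q - R ⇒ n - R ⇒ n - Q ⇒ n - n

Two distinct leftmost derivations for the same string.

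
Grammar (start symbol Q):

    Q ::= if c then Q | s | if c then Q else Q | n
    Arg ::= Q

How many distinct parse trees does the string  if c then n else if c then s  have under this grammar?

1

Parse trees for if c then n else if c then s:
  [Q if c then [Q n] else [Q if c then [Q s]]]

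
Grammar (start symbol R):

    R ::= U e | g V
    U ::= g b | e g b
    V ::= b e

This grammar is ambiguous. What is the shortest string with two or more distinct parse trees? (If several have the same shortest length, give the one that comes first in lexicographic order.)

length 3: g b e has 2 parse trees

Two derivations of g b e:
  R ⇒ U e ⇒ g b e
  R ⇒ g V ⇒ g b e

g b e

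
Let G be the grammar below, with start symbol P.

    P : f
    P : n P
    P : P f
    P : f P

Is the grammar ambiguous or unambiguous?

Witness: f f

Derivation 1: P ⇒ P f ⇒ f f
Derivation 2: P ⇒ f P ⇒ f f

Two distinct leftmost derivations for the same string.

Ambiguous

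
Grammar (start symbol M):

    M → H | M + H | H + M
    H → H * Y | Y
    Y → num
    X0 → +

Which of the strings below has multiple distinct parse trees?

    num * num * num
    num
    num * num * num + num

num * num * num + num

num * num * num: 1 tree
num: 1 tree
num * num * num + num: 2 trees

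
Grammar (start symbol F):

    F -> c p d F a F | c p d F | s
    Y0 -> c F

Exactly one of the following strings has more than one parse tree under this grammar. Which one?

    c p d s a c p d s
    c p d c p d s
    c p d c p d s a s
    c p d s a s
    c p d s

c p d s a c p d s: 1 tree
c p d c p d s: 1 tree
c p d c p d s a s: 2 trees
c p d s a s: 1 tree
c p d s: 1 tree

c p d c p d s a s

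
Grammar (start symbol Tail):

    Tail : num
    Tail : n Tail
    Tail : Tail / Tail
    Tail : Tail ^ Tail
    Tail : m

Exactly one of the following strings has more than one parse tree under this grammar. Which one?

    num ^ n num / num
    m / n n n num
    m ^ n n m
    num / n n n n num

num ^ n num / num

num ^ n num / num: 3 trees
m / n n n num: 1 tree
m ^ n n m: 1 tree
num / n n n n num: 1 tree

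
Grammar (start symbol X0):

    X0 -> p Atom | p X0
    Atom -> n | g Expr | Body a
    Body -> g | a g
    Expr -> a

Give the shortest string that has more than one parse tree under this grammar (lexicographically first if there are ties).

p g a

length 2: no string has ≥2 trees
length 3: p g a has 2 parse trees

Two derivations of p g a:
  X0 ⇒ p Atom ⇒ p g Expr ⇒ p g a
  X0 ⇒ p Atom ⇒ p Body a ⇒ p g a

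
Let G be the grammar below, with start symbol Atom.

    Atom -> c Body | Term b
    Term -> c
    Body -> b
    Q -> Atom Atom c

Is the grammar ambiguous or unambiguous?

Ambiguous

Witness: c b

Derivation 1: Atom ⇒ c Body ⇒ c b
Derivation 2: Atom ⇒ Term b ⇒ c b

Two distinct leftmost derivations for the same string.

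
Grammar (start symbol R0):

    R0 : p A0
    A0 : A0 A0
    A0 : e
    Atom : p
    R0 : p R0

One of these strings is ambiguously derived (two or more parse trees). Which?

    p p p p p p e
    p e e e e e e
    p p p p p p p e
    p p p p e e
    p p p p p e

p p p p p p e: 1 tree
p e e e e e e: 42 trees
p p p p p p p e: 1 tree
p p p p e e: 1 tree
p p p p p e: 1 tree

p e e e e e e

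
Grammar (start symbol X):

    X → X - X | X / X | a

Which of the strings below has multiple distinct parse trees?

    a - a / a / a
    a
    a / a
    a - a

a - a / a / a

a - a / a / a: 5 trees
a: 1 tree
a / a: 1 tree
a - a: 1 tree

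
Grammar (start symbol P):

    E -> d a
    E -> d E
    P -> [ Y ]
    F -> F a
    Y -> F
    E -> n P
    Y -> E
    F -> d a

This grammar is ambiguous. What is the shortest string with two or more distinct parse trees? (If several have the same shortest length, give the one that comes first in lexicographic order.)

length 4: [ d a ] has 2 parse trees

Two derivations of [ d a ]:
  P ⇒ [ Y ] ⇒ [ F ] ⇒ [ d a ]
  P ⇒ [ Y ] ⇒ [ E ] ⇒ [ d a ]

[ d a ]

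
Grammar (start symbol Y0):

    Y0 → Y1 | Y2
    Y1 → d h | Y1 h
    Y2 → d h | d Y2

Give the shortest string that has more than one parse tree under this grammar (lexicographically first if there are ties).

d h

length 2: d h has 2 parse trees

Two derivations of d h:
  Y0 ⇒ Y1 ⇒ d h
  Y0 ⇒ Y2 ⇒ d h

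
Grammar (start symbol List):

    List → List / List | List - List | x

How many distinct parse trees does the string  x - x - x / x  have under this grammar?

Parse trees for x - x - x / x:
  [List [List [List x] - [List [List x] - [List x]]] / [List x]]
  [List [List [List [List x] - [List x]] - [List x]] / [List x]]
  [List [List x] - [List [List [List x] - [List x]] / [List x]]]
  [List [List x] - [List [List x] - [List [List x] / [List x]]]]
  [List [List [List x] - [List x]] - [List [List x] / [List x]]]

5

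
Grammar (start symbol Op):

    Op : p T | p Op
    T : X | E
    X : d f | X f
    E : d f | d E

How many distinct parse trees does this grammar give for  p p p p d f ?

Parse trees for p p p p d f:
  [Op p [Op p [Op p [Op p [T [X d f]]]]]]
  [Op p [Op p [Op p [Op p [T [E d f]]]]]]

2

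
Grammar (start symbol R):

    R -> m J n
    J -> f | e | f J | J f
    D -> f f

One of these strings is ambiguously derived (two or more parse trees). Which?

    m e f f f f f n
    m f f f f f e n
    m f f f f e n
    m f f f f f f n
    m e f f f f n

m e f f f f f n: 1 tree
m f f f f f e n: 1 tree
m f f f f e n: 1 tree
m f f f f f f n: 32 trees
m e f f f f n: 1 tree

m f f f f f f n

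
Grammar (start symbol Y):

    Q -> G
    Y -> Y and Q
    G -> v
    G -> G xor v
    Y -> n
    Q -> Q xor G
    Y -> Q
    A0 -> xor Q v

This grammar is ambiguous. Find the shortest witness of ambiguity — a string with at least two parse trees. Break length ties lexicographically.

length 1: no string has ≥2 trees
length 3: v xor v has 2 parse trees

Two derivations of v xor v:
  Y ⇒ Q ⇒ G ⇒ G xor v ⇒ v xor v
  Y ⇒ Q ⇒ Q xor G ⇒ G xor G ⇒ v xor G ⇒ v xor v

v xor v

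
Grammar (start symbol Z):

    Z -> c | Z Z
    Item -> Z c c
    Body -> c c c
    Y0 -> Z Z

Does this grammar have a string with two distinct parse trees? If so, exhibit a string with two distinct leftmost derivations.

Witness: c c c

Derivation 1: Z ⇒ Z Z ⇒ c Z ⇒ c Z Z ⇒ c c Z ⇒ c c c
Derivation 2: Z ⇒ Z Z ⇒ Z Z Z ⇒ c Z Z ⇒ c c Z ⇒ c c c

Two distinct leftmost derivations for the same string.

Ambiguous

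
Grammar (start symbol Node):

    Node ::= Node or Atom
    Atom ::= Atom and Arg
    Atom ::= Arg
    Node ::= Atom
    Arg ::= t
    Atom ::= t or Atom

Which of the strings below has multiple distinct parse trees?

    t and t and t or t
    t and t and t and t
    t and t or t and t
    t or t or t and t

t and t and t or t: 1 tree
t and t and t and t: 1 tree
t and t or t and t: 1 tree
t or t or t and t: 7 trees

t or t or t and t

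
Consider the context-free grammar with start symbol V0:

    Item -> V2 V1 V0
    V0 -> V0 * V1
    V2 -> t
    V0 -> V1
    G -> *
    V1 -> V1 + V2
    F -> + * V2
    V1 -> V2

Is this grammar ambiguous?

Only V0, V1, V2 are reachable from V0; ignoring the rest: This is a standard precedence ladder (V0 over V1 over V2), with each level left-recursive on its own operator ('*' at V0, '+' at V1). That structure is LR(1), hence unambiguous.

Unambiguous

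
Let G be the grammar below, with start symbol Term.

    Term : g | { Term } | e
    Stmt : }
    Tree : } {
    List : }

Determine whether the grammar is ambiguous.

Unambiguous

(Stmt, Tree, List are unreachable from Term, so their rules don't affect L(Term).) L(Term) is { openⁿ atom closeⁿ : n ≥ 0 }. The bracket depth fixes n, and the derivation is forced at every step.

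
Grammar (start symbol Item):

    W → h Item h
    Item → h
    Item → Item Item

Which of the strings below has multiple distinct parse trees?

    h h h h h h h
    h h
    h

h h h h h h h

h h h h h h h: 132 trees
h h: 1 tree
h: 1 tree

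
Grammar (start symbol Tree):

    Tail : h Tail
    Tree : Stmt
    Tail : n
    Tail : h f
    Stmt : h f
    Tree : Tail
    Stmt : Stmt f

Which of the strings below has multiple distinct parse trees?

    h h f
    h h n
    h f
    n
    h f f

h h f: 1 tree
h h n: 1 tree
h f: 2 trees
n: 1 tree
h f f: 1 tree

h f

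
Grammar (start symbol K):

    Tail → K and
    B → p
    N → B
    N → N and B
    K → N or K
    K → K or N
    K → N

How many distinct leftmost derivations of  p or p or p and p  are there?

4

Parse trees for p or p or p and p:
  [K [N [B p]] or [K [N [B p]] or [K [N [N [B p]] and [B p]]]]]
  [K [N [B p]] or [K [K [N [B p]]] or [N [N [B p]] and [B p]]]]
  [K [K [N [B p]] or [K [N [B p]]]] or [N [N [B p]] and [B p]]]
  [K [K [K [N [B p]]] or [N [B p]]] or [N [N [B p]] and [B p]]]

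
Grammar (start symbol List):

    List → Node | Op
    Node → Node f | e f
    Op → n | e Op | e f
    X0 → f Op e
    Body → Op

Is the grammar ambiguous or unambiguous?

Witness: e f

Derivation 1: List ⇒ Node ⇒ e f
Derivation 2: List ⇒ Op ⇒ e f

Two distinct leftmost derivations for the same string.

Ambiguous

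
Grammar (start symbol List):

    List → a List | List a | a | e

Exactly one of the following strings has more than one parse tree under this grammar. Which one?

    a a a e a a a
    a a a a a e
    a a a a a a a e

a a a e a a a

a a a e a a a: 20 trees
a a a a a e: 1 tree
a a a a a a a e: 1 tree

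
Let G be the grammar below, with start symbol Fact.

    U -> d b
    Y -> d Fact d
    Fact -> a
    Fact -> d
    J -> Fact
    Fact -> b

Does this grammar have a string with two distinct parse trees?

Unambiguous

Only Fact is reachable from Fact; ignoring the rest: The reachable rules are right-linear with at most one rule per (nonterminal, next-terminal) pair. Each input token forces the next rule, so parsing is deterministic.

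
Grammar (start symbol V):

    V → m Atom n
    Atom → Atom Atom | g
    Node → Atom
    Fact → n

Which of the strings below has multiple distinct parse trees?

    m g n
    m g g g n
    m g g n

m g g g n

m g n: 1 tree
m g g g n: 2 trees
m g g n: 1 tree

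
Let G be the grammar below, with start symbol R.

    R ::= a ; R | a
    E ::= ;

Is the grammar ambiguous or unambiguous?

(E is unreachable from R, so its rules don't affect L(R).) The reachable grammar is A → atom sep A | atom. Each atom is followed by either the separator (recurse) or end-of-string (stop) — no choice point.

Unambiguous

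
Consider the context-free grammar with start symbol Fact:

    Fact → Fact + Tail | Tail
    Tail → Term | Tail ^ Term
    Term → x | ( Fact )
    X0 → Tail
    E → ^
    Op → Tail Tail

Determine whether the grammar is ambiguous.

Only Fact, Tail, Term are reachable from Fact; ignoring the rest: The grammar is stratified — Fact handles '+' (left-recursive), Tail handles '^', Term atoms. Each operator has a fixed associativity and precedence level, so every string has one parse.

Unambiguous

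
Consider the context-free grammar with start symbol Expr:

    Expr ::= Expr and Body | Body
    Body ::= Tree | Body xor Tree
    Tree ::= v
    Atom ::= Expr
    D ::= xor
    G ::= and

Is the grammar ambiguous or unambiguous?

Only Expr, Body, Tree are reachable from Expr; ignoring the rest: The grammar is stratified — Expr handles 'and' (left-recursive), Body handles 'xor', Tree atoms. Each operator has a fixed associativity and precedence level, so every string has one parse.

Unambiguous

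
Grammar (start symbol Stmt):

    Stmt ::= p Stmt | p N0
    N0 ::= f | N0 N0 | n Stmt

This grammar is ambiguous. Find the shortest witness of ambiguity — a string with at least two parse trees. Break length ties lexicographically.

p f f f

length 2: no string has ≥2 trees
length 3: no string has ≥2 trees
length 4: p f f f has 2 parse trees

Two derivations of p f f f:
  Stmt ⇒ p N0 ⇒ p N0 N0 ⇒ p f N0 ⇒ p f N0 N0 ⇒ p f f N0 ⇒ p f f f
  Stmt ⇒ p N0 ⇒ p N0 N0 ⇒ p N0 N0 N0 ⇒ p f N0 N0 ⇒ p f f N0 ⇒ p f f f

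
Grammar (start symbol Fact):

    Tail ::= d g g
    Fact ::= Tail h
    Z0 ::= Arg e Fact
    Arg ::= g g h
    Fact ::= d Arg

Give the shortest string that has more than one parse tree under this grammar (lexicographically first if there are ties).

length 4: d g g h has 2 parse trees

Two derivations of d g g h:
  Fact ⇒ Tail h ⇒ d g g h
  Fact ⇒ d Arg ⇒ d g g h

d g g h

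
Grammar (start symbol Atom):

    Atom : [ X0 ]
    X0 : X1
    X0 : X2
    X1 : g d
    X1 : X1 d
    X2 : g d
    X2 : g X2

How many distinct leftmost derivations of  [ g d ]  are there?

Parse trees for [ g d ]:
  [Atom [ [X0 [X1 g d]] ]]
  [Atom [ [X0 [X2 g d]] ]]

2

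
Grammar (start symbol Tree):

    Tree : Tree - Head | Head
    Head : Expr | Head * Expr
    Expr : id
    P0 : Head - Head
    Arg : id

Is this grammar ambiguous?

Unambiguous

Only Tree, Head, Expr are reachable from Tree; ignoring the rest: This is a standard precedence ladder (Tree over Head over Expr), with each level left-recursive on its own operator ('-' at Tree, '*' at Head). That structure is LR(1), hence unambiguous.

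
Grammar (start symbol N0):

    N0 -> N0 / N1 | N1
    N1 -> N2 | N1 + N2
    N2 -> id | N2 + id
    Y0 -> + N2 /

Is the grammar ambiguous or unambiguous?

Ambiguous

Witness: id + id

Derivation 1: N0 ⇒ N1 ⇒ N2 ⇒ N2 + id ⇒ id + id
Derivation 2: N0 ⇒ N1 ⇒ N1 + N2 ⇒ N2 + N2 ⇒ id + N2 ⇒ id + id

Two distinct leftmost derivations for the same string.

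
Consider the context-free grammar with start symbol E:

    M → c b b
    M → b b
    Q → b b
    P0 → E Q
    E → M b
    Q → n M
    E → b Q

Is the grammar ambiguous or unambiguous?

Witness: b b b

Derivation 1: E ⇒ M b ⇒ b b b
Derivation 2: E ⇒ b Q ⇒ b b b

Two distinct leftmost derivations for the same string.

Ambiguous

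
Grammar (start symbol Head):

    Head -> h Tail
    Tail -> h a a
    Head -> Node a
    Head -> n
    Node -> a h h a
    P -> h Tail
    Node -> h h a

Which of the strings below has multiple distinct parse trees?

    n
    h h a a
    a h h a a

n: 1 tree
h h a a: 2 trees
a h h a a: 1 tree

h h a a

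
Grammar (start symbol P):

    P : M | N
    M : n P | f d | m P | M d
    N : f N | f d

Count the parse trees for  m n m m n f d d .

11

Parse trees for m n m m n f d d (showing first 6 of 11):
  [P [M m [P [M n [P [M m [P [M m [P [M n [P [M [M f d] d]]]]]]]]]]]]
  [P [M m [P [M n [P [M m [P [M m [P [M [M n [P [M f d]]] d]]]]]]]]]]
  [P [M m [P [M n [P [M m [P [M m [P [M [M n [P [N f d]]] d]]]]]]]]]]
  [P [M m [P [M n [P [M m [P [M [M m [P [M n [P [M f d]]]]] d]]]]]]]]
  [P [M m [P [M n [P [M m [P [M [M m [P [M n [P [N f d]]]]] d]]]]]]]]
  [P [M m [P [M n [P [M [M m [P [M m [P [M n [P [M f d]]]]]]] d]]]]]]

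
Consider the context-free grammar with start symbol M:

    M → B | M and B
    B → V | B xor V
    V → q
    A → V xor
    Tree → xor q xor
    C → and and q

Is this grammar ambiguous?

Only M, B, V are reachable from M; ignoring the rest: M → M and B | B  ;  B → B xor V | V  — a left-associative chain with V at the bottom. Each string factors uniquely by precedence.

Unambiguous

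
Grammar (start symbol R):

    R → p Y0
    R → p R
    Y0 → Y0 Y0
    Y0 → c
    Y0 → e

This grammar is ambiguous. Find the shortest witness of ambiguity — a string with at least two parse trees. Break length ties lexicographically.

p c c c

length 2: no string has ≥2 trees
length 3: no string has ≥2 trees
length 4: p c c c has 2 parse trees

Two derivations of p c c c:
  R ⇒ p Y0 ⇒ p Y0 Y0 ⇒ p Y0 Y0 Y0 ⇒ p c Y0 Y0 ⇒ p c c Y0 ⇒ p c c c
  R ⇒ p Y0 ⇒ p Y0 Y0 ⇒ p c Y0 ⇒ p c Y0 Y0 ⇒ p c c Y0 ⇒ p c c c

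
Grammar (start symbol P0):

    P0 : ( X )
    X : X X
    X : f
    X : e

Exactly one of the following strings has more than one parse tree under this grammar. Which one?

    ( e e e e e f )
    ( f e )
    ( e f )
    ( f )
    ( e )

( e e e e e f )

( e e e e e f ): 42 trees
( f e ): 1 tree
( e f ): 1 tree
( f ): 1 tree
( e ): 1 tree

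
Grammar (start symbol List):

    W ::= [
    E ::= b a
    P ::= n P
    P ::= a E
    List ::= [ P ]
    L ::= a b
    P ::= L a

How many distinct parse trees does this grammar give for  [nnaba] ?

2

Parse trees for [nnaba]:
  [List [ [P n [P n [P a [E b a]]]] ]]
  [List [ [P n [P n [P [L a b] a]]] ]]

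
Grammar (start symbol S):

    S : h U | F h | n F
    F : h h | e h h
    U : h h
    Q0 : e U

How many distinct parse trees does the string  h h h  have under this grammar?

2

Parse trees for h h h:
  [S h [U h h]]
  [S [F h h] h]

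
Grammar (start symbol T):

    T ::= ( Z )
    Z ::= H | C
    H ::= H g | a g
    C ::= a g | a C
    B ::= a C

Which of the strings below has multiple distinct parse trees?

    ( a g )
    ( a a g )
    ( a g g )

( a g ): 2 trees
( a a g ): 1 tree
( a g g ): 1 tree

( a g )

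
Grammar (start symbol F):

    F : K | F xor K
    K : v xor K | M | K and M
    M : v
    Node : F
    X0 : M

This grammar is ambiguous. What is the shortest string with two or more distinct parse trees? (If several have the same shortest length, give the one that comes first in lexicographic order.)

length 1: no string has ≥2 trees
length 3: v xor v has 2 parse trees

Two derivations of v xor v:
  F ⇒ K ⇒ v xor K ⇒ v xor M ⇒ v xor v
  F ⇒ F xor K ⇒ K xor K ⇒ M xor K ⇒ v xor K ⇒ v xor M ⇒ v xor v

v xor v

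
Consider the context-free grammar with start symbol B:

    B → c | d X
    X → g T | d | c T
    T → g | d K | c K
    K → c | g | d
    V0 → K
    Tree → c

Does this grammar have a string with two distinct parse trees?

Unambiguous

Only B, X, T, K are reachable from B; ignoring the rest: Each reachable nonterminal has at most one production per leading terminal, and all productions are right-linear; the derivation is determined token-by-token.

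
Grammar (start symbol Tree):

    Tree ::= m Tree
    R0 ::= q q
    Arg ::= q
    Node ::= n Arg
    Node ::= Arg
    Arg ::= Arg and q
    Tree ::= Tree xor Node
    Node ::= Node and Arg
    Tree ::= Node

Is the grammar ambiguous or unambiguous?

Witness: q and q

Derivation 1: Tree ⇒ Node ⇒ Arg ⇒ Arg and q ⇒ q and q
Derivation 2: Tree ⇒ Node ⇒ Node and Arg ⇒ Arg and Arg ⇒ q and Arg ⇒ q and q

Two distinct leftmost derivations for the same string.

Ambiguous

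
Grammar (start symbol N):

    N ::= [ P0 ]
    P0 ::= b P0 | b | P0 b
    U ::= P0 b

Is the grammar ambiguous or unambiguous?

Witness: [ b b ]

Derivation 1: N ⇒ [ P0 ] ⇒ [ b P0 ] ⇒ [ b b ]
Derivation 2: N ⇒ [ P0 ] ⇒ [ P0 b ] ⇒ [ b b ]

Two distinct leftmost derivations for the same string.

Ambiguous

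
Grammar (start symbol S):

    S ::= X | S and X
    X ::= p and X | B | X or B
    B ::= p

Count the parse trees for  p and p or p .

3

Parse trees for p and p or p:
  [S [X p and [X [X [B p]] or [B p]]]]
  [S [X [X p and [X [B p]]] or [B p]]]
  [S [S [X [B p]]] and [X [X [B p]] or [B p]]]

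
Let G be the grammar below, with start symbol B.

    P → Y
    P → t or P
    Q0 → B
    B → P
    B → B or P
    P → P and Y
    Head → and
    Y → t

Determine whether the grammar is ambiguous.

Ambiguous

Witness: t or t

Derivation 1: B ⇒ P ⇒ t or P ⇒ t or Y ⇒ t or t
Derivation 2: B ⇒ B or P ⇒ P or P ⇒ Y or P ⇒ t or P ⇒ t or Y ⇒ t or t

Two distinct leftmost derivations for the same string.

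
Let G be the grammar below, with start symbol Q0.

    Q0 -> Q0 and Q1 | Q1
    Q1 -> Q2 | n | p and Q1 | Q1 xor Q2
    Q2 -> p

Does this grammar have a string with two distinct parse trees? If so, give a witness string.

Witness: p and n

Derivation 1: Q0 ⇒ Q0 and Q1 ⇒ Q1 and Q1 ⇒ Q2 and Q1 ⇒ p and Q1 ⇒ p and n
Derivation 2: Q0 ⇒ Q1 ⇒ p and Q1 ⇒ p and n

Two distinct leftmost derivations for the same string.

Ambiguous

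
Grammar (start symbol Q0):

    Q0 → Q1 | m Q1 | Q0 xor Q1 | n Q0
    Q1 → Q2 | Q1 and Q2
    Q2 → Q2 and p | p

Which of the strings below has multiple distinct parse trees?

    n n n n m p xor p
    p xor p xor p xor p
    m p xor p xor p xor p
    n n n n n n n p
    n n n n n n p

n n n n m p xor p: 5 trees
p xor p xor p xor p: 1 tree
m p xor p xor p xor p: 1 tree
n n n n n n n p: 1 tree
n n n n n n p: 1 tree

n n n n m p xor p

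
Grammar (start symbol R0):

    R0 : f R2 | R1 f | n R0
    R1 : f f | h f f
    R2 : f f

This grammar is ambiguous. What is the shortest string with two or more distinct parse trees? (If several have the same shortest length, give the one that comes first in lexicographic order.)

f f f

length 3: f f f has 2 parse trees

Two derivations of f f f:
  R0 ⇒ f R2 ⇒ f f f
  R0 ⇒ R1 f ⇒ f f f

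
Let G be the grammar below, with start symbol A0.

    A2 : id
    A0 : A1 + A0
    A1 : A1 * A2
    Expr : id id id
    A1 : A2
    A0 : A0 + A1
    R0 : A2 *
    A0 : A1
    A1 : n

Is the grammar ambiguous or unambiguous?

Ambiguous

Witness: id + id

Derivation 1: A0 ⇒ A1 + A0 ⇒ A2 + A0 ⇒ id + A0 ⇒ id + A1 ⇒ id + A2 ⇒ id + id
Derivation 2: A0 ⇒ A0 + A1 ⇒ A1 + A1 ⇒ A2 + A1 ⇒ id + A1 ⇒ id + A2 ⇒ id + id

Two distinct leftmost derivations for the same string.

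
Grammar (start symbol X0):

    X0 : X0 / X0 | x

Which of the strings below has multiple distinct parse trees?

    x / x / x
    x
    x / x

x / x / x

x / x / x: 2 trees
x: 1 tree
x / x: 1 tree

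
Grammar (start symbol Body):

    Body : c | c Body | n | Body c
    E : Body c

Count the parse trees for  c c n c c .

6

Parse trees for c c n c c:
  [Body c [Body c [Body [Body [Body n] c] c]]]
  [Body c [Body [Body c [Body [Body n] c]] c]]
  [Body c [Body [Body [Body c [Body n]] c] c]]
  [Body [Body c [Body c [Body [Body n] c]]] c]
  [Body [Body c [Body [Body c [Body n]] c]] c]
  [Body [Body [Body c [Body c [Body n]]] c] c]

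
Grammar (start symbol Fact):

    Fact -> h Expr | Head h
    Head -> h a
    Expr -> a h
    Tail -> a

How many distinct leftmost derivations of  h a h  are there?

2

Parse trees for h a h:
  [Fact h [Expr a h]]
  [Fact [Head h a] h]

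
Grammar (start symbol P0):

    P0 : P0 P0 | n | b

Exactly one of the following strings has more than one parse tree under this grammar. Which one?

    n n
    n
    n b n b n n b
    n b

n b n b n n b

n n: 1 tree
n: 1 tree
n b n b n n b: 132 trees
n b: 1 tree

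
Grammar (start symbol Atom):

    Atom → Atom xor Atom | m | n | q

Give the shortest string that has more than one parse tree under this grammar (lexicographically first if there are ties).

length 1: no string has ≥2 trees
length 3: no string has ≥2 trees
length 5: m xor m xor m has 2 parse trees

Two derivations of m xor m xor m:
  Atom ⇒ Atom xor Atom ⇒ Atom xor Atom xor Atom ⇒ m xor Atom xor Atom ⇒ m xor m xor Atom ⇒ m xor m xor m
  Atom ⇒ Atom xor Atom ⇒ m xor Atom ⇒ m xor Atom xor Atom ⇒ m xor m xor Atom ⇒ m xor m xor m

m xor m xor m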